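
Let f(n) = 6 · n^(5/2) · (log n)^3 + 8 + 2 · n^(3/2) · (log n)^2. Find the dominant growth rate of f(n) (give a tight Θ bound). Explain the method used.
f(n) ∈ Θ(n^(5/2) · (log n)^3)

Compare the terms by growth order. For large n, n^a · (log n)^b dominates n^a' · (log n)^b' iff a > a', or (a = a' and b > b'). Ranking the 3 terms shows the dominant one is 6 · n^(5/2) · (log n)^3. Hence f(n) ∈ Θ(n^(5/2) · (log n)^3).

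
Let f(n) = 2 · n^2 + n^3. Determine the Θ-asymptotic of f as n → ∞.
f(n) ∈ Θ(n^3)

Compare the terms by growth order. For large n, n^a · (log n)^b dominates n^a' · (log n)^b' iff a > a', or (a = a' and b > b'). Ranking the 2 terms shows the dominant one is n^3. Hence f(n) ∈ Θ(n^3).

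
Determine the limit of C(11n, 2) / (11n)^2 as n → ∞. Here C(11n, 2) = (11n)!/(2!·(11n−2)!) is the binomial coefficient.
lim = 1/2! = 1/2

With N = 11n → ∞: C(N, 2) / N^2 = [N(N−1)…(N−1)] / (2! · N^2) = (1/2!) · 1 · (1 − 1/(11n)). Each factor → 1 as N → ∞, so the limit is 1/2! = 1/2.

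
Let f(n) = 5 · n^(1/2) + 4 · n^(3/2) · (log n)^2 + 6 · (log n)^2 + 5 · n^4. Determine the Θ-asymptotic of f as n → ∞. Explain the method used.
f(n) ∈ Θ(n^4)

Compare the terms by growth order. For large n, n^a · (log n)^b dominates n^a' · (log n)^b' iff a > a', or (a = a' and b > b'). Ranking the 4 terms shows the dominant one is 5 · n^4. Hence f(n) ∈ Θ(n^4).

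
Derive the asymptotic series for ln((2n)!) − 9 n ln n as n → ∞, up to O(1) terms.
ln((2n)!) − 9 n ln n = −7 n ln n + 2(ln 2 − 1) n + (1/2) ln(2π·2n) + O(1/n)

Stirling: ln((2n)!) = 2n ln(2n) − 2n + (1/2) ln(2π·2n) + O(1/n).
Expand 2n ln(2n) = 2n (ln n + ln 2) = 2n ln n + 2n ln 2.
Subtract 9n ln n: leading term is (2 − 9) n ln n = −7 n ln n. The next term is 2n ln 2 − 2n = 2(ln 2 − 1) n. Then the (1/2) ln(2π·2n) correction.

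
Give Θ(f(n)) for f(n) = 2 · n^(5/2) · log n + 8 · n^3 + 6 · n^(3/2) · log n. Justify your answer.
f(n) ∈ Θ(n^3)

Compare the terms by growth order. For large n, n^a · (log n)^b dominates n^a' · (log n)^b' iff a > a', or (a = a' and b > b'). Ranking the 3 terms shows the dominant one is 8 · n^3. Hence f(n) ∈ Θ(n^3).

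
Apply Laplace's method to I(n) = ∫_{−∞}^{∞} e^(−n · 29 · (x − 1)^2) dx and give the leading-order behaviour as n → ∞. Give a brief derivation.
I(n) = sqrt(π/(29n))

Here φ(x) = 29 · (x − 1)^2 has its unique minimum at x* = 1 with φ(x*) = 0 and φ''(x*) = 58. Laplace's method gives
  I(n) ~ e^(−n φ(x*)) · sqrt(2π / (n · φ''(x*))) = sqrt(2π / (58n)) = sqrt(π/(29n)).
This is exact: substituting u = (x − 1)·sqrt(29n) gives I(n) = (1/sqrt(29n)) ∫_{−∞}^{∞} e^(−u^2) du = sqrt(π/(29n)).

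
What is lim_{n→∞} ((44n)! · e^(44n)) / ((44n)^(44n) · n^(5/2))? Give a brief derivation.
lim = 0

Stirling: (44n)! ~ sqrt(2π·44n) · (44n/e)^(44n). Hence
  (44n)! · e^(44n) / (44n)^(44n) ~ sqrt(2π·44n).
Dividing by n^(5/2): sqrt(2π·44n) / n^(5/2) = sqrt(2π·44) · n^((1−5)/2), so the expression behaves like sqrt(2π·44) · n^((1−5)/2) → 0.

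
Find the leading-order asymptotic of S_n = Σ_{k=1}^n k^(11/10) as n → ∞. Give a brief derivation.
S_n ~ (10/21) · n^(21/10)

Integral comparison: Σ_{k=1}^n k^(11/10) = ∫_0^n x^(11/10) dx + O(n^(11/10)). The integral is n^(1 + 11/10) / (1 + 11/10) = n^((11+10)/10) / ((11+10)/10) = (10/21) · n^(21/10).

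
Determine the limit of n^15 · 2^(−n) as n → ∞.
lim = 0

Exponentials with base > 1 dominate every fixed polynomial: for any fixed c, n^c / 2^n → 0 as n → ∞ (e.g. by the ratio test, or by writing 2^n = e^(n ln 2) and noting e^(n ln 2) / n^c → ∞). Hence n^15 · 2^(−n) = n^15 / 2^n → 0.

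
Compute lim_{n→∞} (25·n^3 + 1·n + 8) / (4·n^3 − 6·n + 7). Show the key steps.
lim = 25/4

For large n the leading n^3 terms dominate both numerator and denominator. Dividing top and bottom by n^3, every other term tends to 0, leaving 25/4.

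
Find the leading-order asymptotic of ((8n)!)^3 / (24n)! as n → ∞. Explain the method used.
((8n)!)^3/(24n)! ~ ((2π·8n)^(2/2) / sqrt(3)) · 3^(−3·8n)  →  0

Write N = 8n. Stirling: N! ~ sqrt(2π N)(N/e)^N and (3N)! ~ sqrt(2π·3N)·(3N/e)^(3N).
  (N!)^3/(3N)! ~ (2π N)^(3/2) (N/e)^(3N) / [sqrt(2π·3N) (3N/e)^(3N)]
     = (2π N)^(3/2) / sqrt(2π·3N) · (N/(3N))^(3N)
     = (2π N)^((3−1)/2) / sqrt(3) · 3^(−3N).
Since 3^3 > 1, the factor 3^(−3N) decays exponentially, so the ratio → 0. Substituting N = 8n gives the stated form.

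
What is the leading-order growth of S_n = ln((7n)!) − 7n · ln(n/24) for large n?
S_n ~ 7n · (ln 168 − 1) + O(ln n)

Stirling: ln((7n)!) = 7n ln(7n) − 7n + O(ln n).
  S_n = 7n ln(7n) − 7n − 7n ln(n/24) + O(ln n)
      = 7n ln(7n) − 7n ln n + 7n ln 24 − 7n + O(ln n)
      = 7n ln 7 + 7n ln 24 − 7n + O(ln n)
      = 7n (ln 168 − 1) + O(ln n).
Numerically ln(168) − 1 ≈ 4.1240.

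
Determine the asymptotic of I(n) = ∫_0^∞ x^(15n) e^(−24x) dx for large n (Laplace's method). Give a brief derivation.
I(n) ~ (sqrt(2π·15n) / 24) · (15n/(24e))^(15n)

Write the integrand as exp(15n ln x − 24x) and set f(x) = 15n ln x − 24x. Then f'(x) = 15n/x − 24 = 0 at x* = 15n/24, and f''(x*) = −15n/x*^2 = −24^2/(15n). Laplace's method (interior maximum) gives
  I(n) ~ e^(f(x*)) · sqrt(2π / |f''(x*)|)
        = exp(15n ln(15n/24) − 15n) · sqrt(2π · 15n / 24^2)
        = (15n/24)^(15n) e^(−15n) · sqrt(2π·15n) / 24
        = (sqrt(2π·15n) / 24) · (15n/(24e))^(15n).
This matches Γ(15n+1)/24^(15n+1) with Stirling applied to Γ.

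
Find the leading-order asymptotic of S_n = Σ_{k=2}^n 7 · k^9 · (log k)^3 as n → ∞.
S_n ~ 7 · n^10 · (log n)^3 / 10

By integral comparison, S_n = ∫_1^n 7 · x^9 · (log x)^3 dx + O(n^9 · (log n)^3). For the integral, the leading term of ∫_1^n x^9 (log x)^3 dx is n^10/10 · (log n)^3 (by repeated integration by parts; each step lowers the log-exponent and produces a relatively O(1/log n) correction). Hence S_n ~ 7 · n^10 · (log n)^3 / 10.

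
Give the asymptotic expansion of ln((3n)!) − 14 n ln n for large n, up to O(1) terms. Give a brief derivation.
ln((3n)!) − 14 n ln n = −11 n ln n + 3(ln 3 − 1) n + (1/2) ln(2π·3n) + O(1/n)

Stirling: ln((3n)!) = 3n ln(3n) − 3n + (1/2) ln(2π·3n) + O(1/n).
Expand 3n ln(3n) = 3n (ln n + ln 3) = 3n ln n + 3n ln 3.
Subtract 14n ln n: leading term is (3 − 14) n ln n = −11 n ln n. The next term is 3n ln 3 − 3n = 3(ln 3 − 1) n. Then the (1/2) ln(2π·3n) correction.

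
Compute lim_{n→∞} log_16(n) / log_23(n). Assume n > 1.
lim = ln(23) / ln(16) = log_16(23)

Change of base: log_16(n) = ln n / ln 16 and log_23(n) = ln n / ln 23. The ratio is (ln n / ln 16) · (ln 23 / ln n) = ln 23 / ln 16, a constant independent of n. So the limit is ln 23 / ln 16 = log_16(23).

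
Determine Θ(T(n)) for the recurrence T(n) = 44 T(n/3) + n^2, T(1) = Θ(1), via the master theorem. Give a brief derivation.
T(n) = Θ(n^(log_3 44))

Master theorem: compare f(n) = n^2 to n^(log_3 44) where log_3 44 ≈ 3.445. Since 2 < log_3 44, we have f(n) = O(n^(log_3 44 − ε)) for some ε > 0 — Case 1. Hence T(n) = Θ(n^(log_3 44)).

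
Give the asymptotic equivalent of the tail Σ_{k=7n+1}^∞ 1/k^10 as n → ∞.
Σ_{k>7n} 1/k^10 ~ 1/(9 · (7n)^9)

Compare to the integral: ∫_{7n}^∞ x^(−10) dx = [−x^(−9)/9]_{7n}^∞ = 1/((10−1)·(7n)^9). Euler-Maclaurin then gives
  Σ_{k>7n} 1/k^10 = ∫_{7n}^∞ dx/x^10 − 1/(2·(7n)^10) + O(1/(7n)^11).
(Equivalently this is ζ(10) − Σ_{k≤7n} 1/k^10.)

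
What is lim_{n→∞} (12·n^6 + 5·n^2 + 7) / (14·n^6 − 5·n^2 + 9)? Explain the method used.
lim = 12/14 = 6/7

For large n the leading n^6 terms dominate both numerator and denominator. Dividing top and bottom by n^6, every other term tends to 0, leaving 12/14 = 6/7.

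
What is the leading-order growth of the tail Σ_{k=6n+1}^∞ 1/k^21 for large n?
Σ_{k>6n} 1/k^21 ~ 1/(20 · (6n)^20)

Compare to the integral: ∫_{6n}^∞ x^(−21) dx = [−x^(−20)/20]_{6n}^∞ = 1/((21−1)·(6n)^20). Euler-Maclaurin then gives
  Σ_{k>6n} 1/k^21 = ∫_{6n}^∞ dx/x^21 − 1/(2·(6n)^21) + O(1/(6n)^22).
(Equivalently this is ζ(21) − Σ_{k≤6n} 1/k^21.)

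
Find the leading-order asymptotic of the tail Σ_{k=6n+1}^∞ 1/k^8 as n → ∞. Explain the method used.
Σ_{k>6n} 1/k^8 ~ 1/(7 · (6n)^7)

Compare to the integral: ∫_{6n}^∞ x^(−8) dx = [−x^(−7)/7]_{6n}^∞ = 1/((8−1)·(6n)^7). Euler-Maclaurin then gives
  Σ_{k>6n} 1/k^8 = ∫_{6n}^∞ dx/x^8 − 1/(2·(6n)^8) + O(1/(6n)^9).
(Equivalently this is ζ(8) − Σ_{k≤6n} 1/k^8.)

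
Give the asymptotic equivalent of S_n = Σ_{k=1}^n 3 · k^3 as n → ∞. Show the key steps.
S_n ~ 3 · n^4 / 4

By integral comparison (Euler-Maclaurin), Σ_{k=1}^n 3 · k^3 = 3 · ∫_0^n x^3 dx + O(n^3) = 3 · n^4/4 + O(n^3). (Equivalently, Faulhaber's formula gives the same leading term.)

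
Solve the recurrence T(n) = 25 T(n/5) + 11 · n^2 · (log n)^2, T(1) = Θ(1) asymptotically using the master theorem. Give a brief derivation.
T(n) = Θ(n^2 · (log n)^3)

Here log_5 25 = 2 and f(n) = 11 · n^2 · (log n)^2 = Θ(n^(log_5 25) · (log n)^2). This is the extended Case 2 of the master theorem (f matches the critical exponent up to log factors), giving T(n) = Θ(n^(log_5 25) · (log n)^(2+1)) = Θ(n^2 · (log n)^3).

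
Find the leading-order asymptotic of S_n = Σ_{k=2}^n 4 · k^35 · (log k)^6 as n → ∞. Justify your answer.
S_n ~ n^36 · (log n)^6 / 9

By integral comparison, S_n = ∫_1^n 4 · x^35 · (log x)^6 dx + O(n^35 · (log n)^6). For the integral, the leading term of ∫_1^n x^35 (log x)^6 dx is n^36/36 · (log n)^6 (by repeated integration by parts; each step lowers the log-exponent and produces a relatively O(1/log n) correction). Hence S_n ~ n^36 · (log n)^6 / 9.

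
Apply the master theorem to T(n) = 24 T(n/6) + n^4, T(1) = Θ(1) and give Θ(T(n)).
T(n) = Θ(n^4)

log_6 24 ≈ 1.774. f(n) = n^4 dominates n^(log_6 24) since 4 > 1.774, and the regularity condition a·f(n/b) = 24·(n/6)^4 = (24/1296)·n^4 ≤ c·f(n) holds with c = 24/1296 ≈ 0.0185 < 1. So this is Case 3: T(n) = Θ(f(n)) = Θ(n^4).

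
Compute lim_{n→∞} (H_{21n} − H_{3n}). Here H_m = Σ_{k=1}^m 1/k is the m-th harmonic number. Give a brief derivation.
lim = ln(21/3) = ln 7

Euler-Maclaurin gives H_m = ln m + γ + 1/(2m) + O(1/m^2). The γ and O(1/m) terms cancel in the difference:
  H_{21n} − H_{3n} = ln(21n) − ln(3n) + O(1/n) = ln(21/3) + O(1/n).
Hence the limit is ln(21/3) = ln 7.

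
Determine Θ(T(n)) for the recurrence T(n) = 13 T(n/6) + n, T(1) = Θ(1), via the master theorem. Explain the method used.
T(n) = Θ(n^(log_6 13))

Master theorem: compare f(n) = n to n^(log_6 13) where log_6 13 ≈ 1.432. Since 1 < log_6 13, we have f(n) = O(n^(log_6 13 − ε)) for some ε > 0 — Case 1. Hence T(n) = Θ(n^(log_6 13)).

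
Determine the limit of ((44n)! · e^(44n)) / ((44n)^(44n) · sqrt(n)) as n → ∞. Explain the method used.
lim = sqrt(2π·44)

Stirling: (44n)! ~ sqrt(2π·44n) · (44n/e)^(44n). Hence
  (44n)! · e^(44n) / (44n)^(44n) ~ sqrt(2π·44n).
Dividing by sqrt(n): sqrt(2π·44n) / sqrt(n) = sqrt(2π·44) · n^((1−1)/2), so the limit is sqrt(2π·44).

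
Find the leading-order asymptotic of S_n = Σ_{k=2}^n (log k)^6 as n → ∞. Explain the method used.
S_n ~ n · (log n)^6

By integral comparison, S_n = ∫_1^n (log x)^6 dx + O((log n)^6). For the integral, the leading term of ∫_1^n (log x)^6 dx is n · (log n)^6 (by repeated integration by parts; each step lowers the log-exponent and produces a relatively O(1/log n) correction). Hence S_n ~ n · (log n)^6.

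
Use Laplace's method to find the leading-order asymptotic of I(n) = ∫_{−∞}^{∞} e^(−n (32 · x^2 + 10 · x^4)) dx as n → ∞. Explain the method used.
I(n) ~ sqrt(π/(32n))

φ(x) = 32 · x^2 + 10 · x^4 has its unique global minimum at x* = 0 (since φ'(x) = 64x + 40x^3 = 0 only at x = 0 for real x with both coefficients positive, and φ → ∞ as |x| → ∞). At x* = 0, φ(0) = 0 and φ''(0) = 64. Laplace's method then gives
  I(n) ~ sqrt(2π / (n · φ''(0))) · e^(−n φ(0)) = sqrt(2π / (64n)) = sqrt(π/(32n)).
The 10 · x^4 term contributes only at subleading order (an O(1/n) relative correction).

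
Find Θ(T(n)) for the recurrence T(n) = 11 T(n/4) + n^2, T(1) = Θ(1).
T(n) = Θ(n^2)

log_4 11 ≈ 1.730. f(n) = n^2 dominates n^(log_4 11) since 2 > 1.730, and the regularity condition a·f(n/b) = 11·(n/4)^2 = (11/16)·n^2 ≤ c·f(n) holds with c = 11/16 ≈ 0.688 < 1. So this is Case 3: T(n) = Θ(f(n)) = Θ(n^2).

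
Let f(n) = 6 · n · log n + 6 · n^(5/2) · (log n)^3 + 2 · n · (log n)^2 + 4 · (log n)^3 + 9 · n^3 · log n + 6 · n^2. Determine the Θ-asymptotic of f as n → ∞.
f(n) ∈ Θ(n^3 · log n)

Compare the terms by growth order. For large n, n^a · (log n)^b dominates n^a' · (log n)^b' iff a > a', or (a = a' and b > b'). Ranking the 6 terms shows the dominant one is 9 · n^3 · log n. Hence f(n) ∈ Θ(n^3 · log n).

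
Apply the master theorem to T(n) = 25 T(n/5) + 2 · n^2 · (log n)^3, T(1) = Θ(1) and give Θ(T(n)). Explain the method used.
T(n) = Θ(n^2 · (log n)^4)

Here log_5 25 = 2 and f(n) = 2 · n^2 · (log n)^3 = Θ(n^(log_5 25) · (log n)^3). This is the extended Case 2 of the master theorem (f matches the critical exponent up to log factors), giving T(n) = Θ(n^(log_5 25) · (log n)^(3+1)) = Θ(n^2 · (log n)^4).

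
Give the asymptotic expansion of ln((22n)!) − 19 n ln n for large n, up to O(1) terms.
ln((22n)!) − 19 n ln n = 3 n ln n + 22(ln 22 − 1) n + (1/2) ln(2π·22n) + O(1/n)

Stirling: ln((22n)!) = 22n ln(22n) − 22n + (1/2) ln(2π·22n) + O(1/n).
Expand 22n ln(22n) = 22n (ln n + ln 22) = 22n ln n + 22n ln 22.
Subtract 19n ln n: leading term is (22 − 19) n ln n = 3 n ln n. The next term is 22n ln 22 − 22n = 22(ln 22 − 1) n. Then the (1/2) ln(2π·22n) correction.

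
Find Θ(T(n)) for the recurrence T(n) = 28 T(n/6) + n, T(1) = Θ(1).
T(n) = Θ(n^(log_6 28))

Master theorem: compare f(n) = n to n^(log_6 28) where log_6 28 ≈ 1.860. Since 1 < log_6 28, we have f(n) = O(n^(log_6 28 − ε)) for some ε > 0 — Case 1. Hence T(n) = Θ(n^(log_6 28)).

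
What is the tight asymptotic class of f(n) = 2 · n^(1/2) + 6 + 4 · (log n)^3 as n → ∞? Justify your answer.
f(n) ∈ Θ(n^(1/2))

Compare the terms by growth order. For large n, n^a · (log n)^b dominates n^a' · (log n)^b' iff a > a', or (a = a' and b > b'). Ranking the 3 terms shows the dominant one is 2 · n^(1/2). Hence f(n) ∈ Θ(n^(1/2)).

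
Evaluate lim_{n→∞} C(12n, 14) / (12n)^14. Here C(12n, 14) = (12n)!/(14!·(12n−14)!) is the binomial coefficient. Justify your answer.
lim = 1/14! = 1/87178291200

With N = 12n → ∞: C(N, 14) / N^14 = [N(N−1)…(N−13)] / (14! · N^14) = (1/14!) · 1 · (1 − 1/(12n)) · … · (1 − 13/(12n)). Each factor → 1 as N → ∞, so the limit is 1/14! = 1/87178291200.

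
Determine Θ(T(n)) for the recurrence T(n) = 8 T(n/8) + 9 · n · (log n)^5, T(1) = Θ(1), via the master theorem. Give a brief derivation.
T(n) = Θ(n · (log n)^6)

Here log_8 8 = 1 and f(n) = 9 · n · (log n)^5 = Θ(n^(log_8 8) · (log n)^5). This is the extended Case 2 of the master theorem (f matches the critical exponent up to log factors), giving T(n) = Θ(n^(log_8 8) · (log n)^(5+1)) = Θ(n · (log n)^6).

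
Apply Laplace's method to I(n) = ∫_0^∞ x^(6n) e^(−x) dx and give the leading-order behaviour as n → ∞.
I(n) ~ sqrt(2π·6n) · (6n/e)^(6n)

Write the integrand as exp(6n ln x − x) and set f(x) = 6n ln x − x. Then f'(x) = 6n/x − 1 = 0 at x* = 6n, and f''(x*) = −6n/x*^2 = −1/(6n). Laplace's method (interior maximum) gives
  I(n) ~ e^(f(x*)) · sqrt(2π / |f''(x*)|)
        = exp(6n ln(6n) − 6n) · sqrt(2π · 6n)
        = (6n)^(6n) e^(−6n) · sqrt(2π·6n)
        = sqrt(2π·6n) · (6n/e)^(6n).
This matches Γ(6n+1) with Stirling applied to Γ.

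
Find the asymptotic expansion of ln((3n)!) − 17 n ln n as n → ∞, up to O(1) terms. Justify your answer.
ln((3n)!) − 17 n ln n = −14 n ln n + 3(ln 3 − 1) n + (1/2) ln(2π·3n) + O(1/n)

Stirling: ln((3n)!) = 3n ln(3n) − 3n + (1/2) ln(2π·3n) + O(1/n).
Expand 3n ln(3n) = 3n (ln n + ln 3) = 3n ln n + 3n ln 3.
Subtract 17n ln n: leading term is (3 − 17) n ln n = −14 n ln n. The next term is 3n ln 3 − 3n = 3(ln 3 − 1) n. Then the (1/2) ln(2π·3n) correction.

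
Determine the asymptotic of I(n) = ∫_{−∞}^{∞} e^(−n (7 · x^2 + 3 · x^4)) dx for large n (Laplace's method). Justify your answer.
I(n) ~ sqrt(π/(7n))

φ(x) = 7 · x^2 + 3 · x^4 has its unique global minimum at x* = 0 (since φ'(x) = 14x + 12x^3 = 0 only at x = 0 for real x with both coefficients positive, and φ → ∞ as |x| → ∞). At x* = 0, φ(0) = 0 and φ''(0) = 14. Laplace's method then gives
  I(n) ~ sqrt(2π / (n · φ''(0))) · e^(−n φ(0)) = sqrt(2π / (14n)) = sqrt(π/(7n)).
The 3 · x^4 term contributes only at subleading order (an O(1/n) relative correction).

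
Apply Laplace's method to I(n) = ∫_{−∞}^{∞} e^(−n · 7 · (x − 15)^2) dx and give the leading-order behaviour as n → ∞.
I(n) = sqrt(π/(7n))

Here φ(x) = 7 · (x − 15)^2 has its unique minimum at x* = 15 with φ(x*) = 0 and φ''(x*) = 14. Laplace's method gives
  I(n) ~ e^(−n φ(x*)) · sqrt(2π / (n · φ''(x*))) = sqrt(2π / (14n)) = sqrt(π/(7n)).
This is exact: substituting u = (x − 15)·sqrt(7n) gives I(n) = (1/sqrt(7n)) ∫_{−∞}^{∞} e^(−u^2) du = sqrt(π/(7n)).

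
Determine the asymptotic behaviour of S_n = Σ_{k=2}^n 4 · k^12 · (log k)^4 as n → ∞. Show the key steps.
S_n ~ 4 · n^13 · (log n)^4 / 13

By integral comparison, S_n = ∫_1^n 4 · x^12 · (log x)^4 dx + O(n^12 · (log n)^4). For the integral, the leading term of ∫_1^n x^12 (log x)^4 dx is n^13/13 · (log n)^4 (by repeated integration by parts; each step lowers the log-exponent and produces a relatively O(1/log n) correction). Hence S_n ~ 4 · n^13 · (log n)^4 / 13.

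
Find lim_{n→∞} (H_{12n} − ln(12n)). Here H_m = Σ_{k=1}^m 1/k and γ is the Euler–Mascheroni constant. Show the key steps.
lim = γ

By Euler-Maclaurin, H_m = ln m + γ + O(1/m). So
  H_{12n} − ln(12n) = ln(12n) + γ − ln(12n) + O(1/n)
                       = ln(12/12) + γ + O(1/n).
Hence the limit is γ (since ln 1 = 0).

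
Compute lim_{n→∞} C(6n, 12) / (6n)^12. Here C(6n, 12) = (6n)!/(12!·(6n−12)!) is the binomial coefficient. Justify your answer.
lim = 1/12! = 1/479001600

With N = 6n → ∞: C(N, 12) / N^12 = [N(N−1)…(N−11)] / (12! · N^12) = (1/12!) · 1 · (1 − 1/(6n)) · … · (1 − 11/(6n)). Each factor → 1 as N → ∞, so the limit is 1/12! = 1/479001600.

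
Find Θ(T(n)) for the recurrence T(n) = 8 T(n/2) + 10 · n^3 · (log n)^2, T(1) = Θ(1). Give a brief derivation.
T(n) = Θ(n^3 · (log n)^3)

Here log_2 8 = 3 and f(n) = 10 · n^3 · (log n)^2 = Θ(n^(log_2 8) · (log n)^2). This is the extended Case 2 of the master theorem (f matches the critical exponent up to log factors), giving T(n) = Θ(n^(log_2 8) · (log n)^(2+1)) = Θ(n^3 · (log n)^3).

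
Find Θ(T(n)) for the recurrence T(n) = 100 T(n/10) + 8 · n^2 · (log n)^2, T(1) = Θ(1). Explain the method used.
T(n) = Θ(n^2 · (log n)^3)

Here log_10 100 = 2 and f(n) = 8 · n^2 · (log n)^2 = Θ(n^(log_10 100) · (log n)^2). This is the extended Case 2 of the master theorem (f matches the critical exponent up to log factors), giving T(n) = Θ(n^(log_10 100) · (log n)^(2+1)) = Θ(n^2 · (log n)^3).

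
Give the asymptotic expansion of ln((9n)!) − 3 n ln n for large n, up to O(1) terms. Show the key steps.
ln((9n)!) − 3 n ln n = 6 n ln n + 9(ln 9 − 1) n + (1/2) ln(2π·9n) + O(1/n)

Stirling: ln((9n)!) = 9n ln(9n) − 9n + (1/2) ln(2π·9n) + O(1/n).
Expand 9n ln(9n) = 9n (ln n + ln 9) = 9n ln n + 9n ln 9.
Subtract 3n ln n: leading term is (9 − 3) n ln n = 6 n ln n. The next term is 9n ln 9 − 9n = 9(ln 9 − 1) n. Then the (1/2) ln(2π·9n) correction.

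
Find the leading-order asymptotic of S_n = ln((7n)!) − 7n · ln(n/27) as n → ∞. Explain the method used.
S_n ~ 7n · (ln 189 − 1) + O(ln n)

Stirling: ln((7n)!) = 7n ln(7n) − 7n + O(ln n).
  S_n = 7n ln(7n) − 7n − 7n ln(n/27) + O(ln n)
      = 7n ln(7n) − 7n ln n + 7n ln 27 − 7n + O(ln n)
      = 7n ln 7 + 7n ln 27 − 7n + O(ln n)
      = 7n (ln 189 − 1) + O(ln n).
Numerically ln(189) − 1 ≈ 4.2417.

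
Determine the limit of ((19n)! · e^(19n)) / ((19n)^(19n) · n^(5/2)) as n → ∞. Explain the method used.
lim = 0

Stirling: (19n)! ~ sqrt(2π·19n) · (19n/e)^(19n). Hence
  (19n)! · e^(19n) / (19n)^(19n) ~ sqrt(2π·19n).
Dividing by n^(5/2): sqrt(2π·19n) / n^(5/2) = sqrt(2π·19) · n^((1−5)/2), so the expression behaves like sqrt(2π·19) · n^((1−5)/2) → 0.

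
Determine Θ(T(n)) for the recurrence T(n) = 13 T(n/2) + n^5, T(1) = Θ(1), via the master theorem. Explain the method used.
T(n) = Θ(n^5)

log_2 13 ≈ 3.700. f(n) = n^5 dominates n^(log_2 13) since 5 > 3.700, and the regularity condition a·f(n/b) = 13·(n/2)^5 = (13/32)·n^5 ≤ c·f(n) holds with c = 13/32 ≈ 0.406 < 1. So this is Case 3: T(n) = Θ(f(n)) = Θ(n^5).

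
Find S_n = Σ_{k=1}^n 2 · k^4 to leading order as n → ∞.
S_n ~ 2 · n^5 / 5

By integral comparison (Euler-Maclaurin), Σ_{k=1}^n 2 · k^4 = 2 · ∫_0^n x^4 dx + O(n^4) = 2 · n^5/5 + O(n^4). (Equivalently, Faulhaber's formula gives the same leading term.)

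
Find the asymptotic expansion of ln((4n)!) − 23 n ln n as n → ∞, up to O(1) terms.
ln((4n)!) − 23 n ln n = −19 n ln n + 4(ln 4 − 1) n + (1/2) ln(2π·4n) + O(1/n)

Stirling: ln((4n)!) = 4n ln(4n) − 4n + (1/2) ln(2π·4n) + O(1/n).
Expand 4n ln(4n) = 4n (ln n + ln 4) = 4n ln n + 4n ln 4.
Subtract 23n ln n: leading term is (4 − 23) n ln n = −19 n ln n. The next term is 4n ln 4 − 4n = 4(ln 4 − 1) n. Then the (1/2) ln(2π·4n) correction.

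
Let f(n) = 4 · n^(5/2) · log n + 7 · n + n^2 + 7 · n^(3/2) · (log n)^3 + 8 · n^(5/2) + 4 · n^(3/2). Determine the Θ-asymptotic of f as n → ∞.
f(n) ∈ Θ(n^(5/2) · log n)

Compare the terms by growth order. For large n, n^a · (log n)^b dominates n^a' · (log n)^b' iff a > a', or (a = a' and b > b'). Ranking the 6 terms shows the dominant one is 4 · n^(5/2) · log n. Hence f(n) ∈ Θ(n^(5/2) · log n).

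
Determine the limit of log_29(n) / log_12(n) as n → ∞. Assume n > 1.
lim = ln(12) / ln(29) = log_29(12)

Change of base: log_29(n) = ln n / ln 29 and log_12(n) = ln n / ln 12. The ratio is (ln n / ln 29) · (ln 12 / ln n) = ln 12 / ln 29, a constant independent of n. So the limit is ln 12 / ln 29 = log_29(12).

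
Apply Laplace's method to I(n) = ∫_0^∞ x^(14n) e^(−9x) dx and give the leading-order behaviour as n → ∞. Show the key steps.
I(n) ~ (sqrt(2π·14n) / 9) · (14n/(9e))^(14n)

Write the integrand as exp(14n ln x − 9x) and set f(x) = 14n ln x − 9x. Then f'(x) = 14n/x − 9 = 0 at x* = 14n/9, and f''(x*) = −14n/x*^2 = −9^2/(14n). Laplace's method (interior maximum) gives
  I(n) ~ e^(f(x*)) · sqrt(2π / |f''(x*)|)
        = exp(14n ln(14n/9) − 14n) · sqrt(2π · 14n / 9^2)
        = (14n/9)^(14n) e^(−14n) · sqrt(2π·14n) / 9
        = (sqrt(2π·14n) / 9) · (14n/(9e))^(14n).
This matches Γ(14n+1)/9^(14n+1) with Stirling applied to Γ.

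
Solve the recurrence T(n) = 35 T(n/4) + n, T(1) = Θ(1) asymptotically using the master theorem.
T(n) = Θ(n^(log_4 35))

Master theorem: compare f(n) = n to n^(log_4 35) where log_4 35 ≈ 2.565. Since 1 < log_4 35, we have f(n) = O(n^(log_4 35 − ε)) for some ε > 0 — Case 1. Hence T(n) = Θ(n^(log_4 35)).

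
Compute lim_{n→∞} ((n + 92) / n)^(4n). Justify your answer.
lim = e^368

Rewrite as (1 + 92/n)^(4n). By the standard limit (1 + x/n)^n → e^x, we have (1 + 92/n)^n → e^92, and raising to the 4th power gives e^368.
More precisely, ln[(1 + 92/n)^(4n)] = 4n · ln(1 + 92/n) = 4n · (92/n + O(1/n^2)) = 368 + O(1/n) → 368.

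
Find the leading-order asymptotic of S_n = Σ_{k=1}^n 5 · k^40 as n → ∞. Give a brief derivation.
S_n ~ 5 · n^41 / 41

By integral comparison (Euler-Maclaurin), Σ_{k=1}^n 5 · k^40 = 5 · ∫_0^n x^40 dx + O(n^40) = 5 · n^41/41 + O(n^40). (Equivalently, Faulhaber's formula gives the same leading term.)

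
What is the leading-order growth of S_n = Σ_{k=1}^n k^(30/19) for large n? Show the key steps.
S_n ~ (19/49) · n^(49/19)

Integral comparison: Σ_{k=1}^n k^(30/19) = ∫_0^n x^(30/19) dx + O(n^(30/19)). The integral is n^(1 + 30/19) / (1 + 30/19) = n^((30+19)/19) / ((30+19)/19) = (19/49) · n^(49/19).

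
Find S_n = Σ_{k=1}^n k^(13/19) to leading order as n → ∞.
S_n ~ (19/32) · n^(32/19)

Integral comparison: Σ_{k=1}^n k^(13/19) = ∫_0^n x^(13/19) dx + O(n^(13/19)). The integral is n^(1 + 13/19) / (1 + 13/19) = n^((13+19)/19) / ((13+19)/19) = (19/32) · n^(32/19).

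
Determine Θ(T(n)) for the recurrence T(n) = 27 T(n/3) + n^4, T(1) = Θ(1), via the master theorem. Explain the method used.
T(n) = Θ(n^4)

log_3 27 ≈ 3.000. f(n) = n^4 dominates n^(log_3 27) since 4 > 3.000, and the regularity condition a·f(n/b) = 27·(n/3)^4 = (27/81)·n^4 ≤ c·f(n) holds with c = 27/81 ≈ 0.333 < 1. So this is Case 3: T(n) = Θ(f(n)) = Θ(n^4).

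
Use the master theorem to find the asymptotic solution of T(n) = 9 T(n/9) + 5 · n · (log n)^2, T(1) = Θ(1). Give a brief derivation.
T(n) = Θ(n · (log n)^3)

Here log_9 9 = 1 and f(n) = 5 · n · (log n)^2 = Θ(n^(log_9 9) · (log n)^2). This is the extended Case 2 of the master theorem (f matches the critical exponent up to log factors), giving T(n) = Θ(n^(log_9 9) · (log n)^(2+1)) = Θ(n · (log n)^3).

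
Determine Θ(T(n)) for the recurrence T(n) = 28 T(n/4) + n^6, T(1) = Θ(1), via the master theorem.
T(n) = Θ(n^6)

log_4 28 ≈ 2.404. f(n) = n^6 dominates n^(log_4 28) since 6 > 2.404, and the regularity condition a·f(n/b) = 28·(n/4)^6 = (28/4096)·n^6 ≤ c·f(n) holds with c = 28/4096 ≈ 0.00684 < 1. So this is Case 3: T(n) = Θ(f(n)) = Θ(n^6).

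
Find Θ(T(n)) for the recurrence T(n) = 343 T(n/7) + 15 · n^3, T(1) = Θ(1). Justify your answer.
T(n) = Θ(n^3 log n)

log_7 343 = 3, and f(n) = 15 · n^3 = Θ(n^(log_7 343)). This is Case 2 of the master theorem: T(n) = Θ(f(n) · log n) = Θ(n^3 log n).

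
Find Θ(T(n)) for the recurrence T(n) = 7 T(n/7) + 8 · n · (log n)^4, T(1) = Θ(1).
T(n) = Θ(n · (log n)^5)

Here log_7 7 = 1 and f(n) = 8 · n · (log n)^4 = Θ(n^(log_7 7) · (log n)^4). This is the extended Case 2 of the master theorem (f matches the critical exponent up to log factors), giving T(n) = Θ(n^(log_7 7) · (log n)^(4+1)) = Θ(n · (log n)^5).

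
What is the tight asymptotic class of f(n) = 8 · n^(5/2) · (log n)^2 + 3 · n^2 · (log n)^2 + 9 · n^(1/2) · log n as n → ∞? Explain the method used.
f(n) ∈ Θ(n^(5/2) · (log n)^2)

Compare the terms by growth order. For large n, n^a · (log n)^b dominates n^a' · (log n)^b' iff a > a', or (a = a' and b > b'). Ranking the 3 terms shows the dominant one is 8 · n^(5/2) · (log n)^2. Hence f(n) ∈ Θ(n^(5/2) · (log n)^2).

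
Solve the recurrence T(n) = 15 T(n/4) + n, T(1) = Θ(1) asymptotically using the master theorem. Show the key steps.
T(n) = Θ(n^(log_4 15))

Master theorem: compare f(n) = n to n^(log_4 15) where log_4 15 ≈ 1.953. Since 1 < log_4 15, we have f(n) = O(n^(log_4 15 − ε)) for some ε > 0 — Case 1. Hence T(n) = Θ(n^(log_4 15)).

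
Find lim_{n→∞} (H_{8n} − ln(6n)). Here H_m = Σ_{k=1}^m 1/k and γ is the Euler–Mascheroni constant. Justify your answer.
lim = ln(4/3) + γ

By Euler-Maclaurin, H_m = ln m + γ + O(1/m). So
  H_{8n} − ln(6n) = ln(8n) + γ − ln(6n) + O(1/n)
                       = ln(8/6) + γ + O(1/n).
Hence the limit is ln(8/6) + γ (= ln(4/3)).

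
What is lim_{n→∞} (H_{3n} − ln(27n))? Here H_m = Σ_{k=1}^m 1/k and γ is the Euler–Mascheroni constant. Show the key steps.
lim = −ln 9 + γ

By Euler-Maclaurin, H_m = ln m + γ + O(1/m). So
  H_{3n} − ln(27n) = ln(3n) + γ − ln(27n) + O(1/n)
                       = ln(3/27) + γ + O(1/n).
Hence the limit is ln(3/27) + γ (= −ln 9).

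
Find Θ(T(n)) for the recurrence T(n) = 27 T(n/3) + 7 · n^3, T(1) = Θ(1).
T(n) = Θ(n^3 log n)

log_3 27 = 3, and f(n) = 7 · n^3 = Θ(n^(log_3 27)). This is Case 2 of the master theorem: T(n) = Θ(f(n) · log n) = Θ(n^3 log n).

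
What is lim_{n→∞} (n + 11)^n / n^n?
lim = e^11

Rewrite as (1 + 11/n)^(n). By the standard limit (1 + x/n)^n → e^x, we have (1 + 11/n)^n → e^11, and raising to the 1st power gives e^11.
More precisely, ln[(1 + 11/n)^(n)] = n · ln(1 + 11/n) = n · (11/n + O(1/n^2)) = 11 + O(1/n) → 11.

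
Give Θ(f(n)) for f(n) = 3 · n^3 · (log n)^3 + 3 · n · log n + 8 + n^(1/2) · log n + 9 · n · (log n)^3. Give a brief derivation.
f(n) ∈ Θ(n^3 · (log n)^3)

Compare the terms by growth order. For large n, n^a · (log n)^b dominates n^a' · (log n)^b' iff a > a', or (a = a' and b > b'). Ranking the 5 terms shows the dominant one is 3 · n^3 · (log n)^3. Hence f(n) ∈ Θ(n^3 · (log n)^3).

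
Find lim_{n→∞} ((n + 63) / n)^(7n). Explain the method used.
lim = e^441

Rewrite as (1 + 63/n)^(7n). By the standard limit (1 + x/n)^n → e^x, we have (1 + 63/n)^n → e^63, and raising to the 7th power gives e^441.
More precisely, ln[(1 + 63/n)^(7n)] = 7n · ln(1 + 63/n) = 7n · (63/n + O(1/n^2)) = 441 + O(1/n) → 441.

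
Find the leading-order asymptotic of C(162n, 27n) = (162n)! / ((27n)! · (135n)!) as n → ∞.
C(162n, 27n) ~ (46656/3125)^(27n) · sqrt(3/(5π·27n))

Write N = 27n. Apply Stirling to each factorial:
  (6N)! ~ sqrt(2π·6N) · (6N/e)^(6N),
  N! ~ sqrt(2π N) · (N/e)^N,
  (5N)! ~ sqrt(2π·5N) · (5N/e)^(5N).
The exponential factors combine to (6N)^(6N) / (N^N · (5N)^(5N)) = 6^(6N)/5^(5N) = (6^6/5^5)^N = (46656/3125)^N.
The square-root prefactors combine to sqrt(2π·6N) / (sqrt(2π N)·sqrt(2π·5N)) = sqrt(6 / (2π·5·N)) = sqrt(3/(5π·27n)).
Substituting N = 27n: C(162n, 27n) ~ (46656/3125)^(27n) · sqrt(3/(5π·27n)).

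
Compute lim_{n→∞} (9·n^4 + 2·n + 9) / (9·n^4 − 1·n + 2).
lim = 9/9 = 1

For large n the leading n^4 terms dominate both numerator and denominator. Dividing top and bottom by n^4, every other term tends to 0, leaving 9/9 = 1.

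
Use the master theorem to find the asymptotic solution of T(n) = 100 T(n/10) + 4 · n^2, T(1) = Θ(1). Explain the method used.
T(n) = Θ(n^2 log n)

log_10 100 = 2, and f(n) = 4 · n^2 = Θ(n^(log_10 100)). This is Case 2 of the master theorem: T(n) = Θ(f(n) · log n) = Θ(n^2 log n).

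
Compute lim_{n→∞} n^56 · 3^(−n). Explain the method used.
lim = 0

Exponentials with base > 1 dominate every fixed polynomial: for any fixed c, n^c / 3^n → 0 as n → ∞ (e.g. by the ratio test, or by writing 3^n = e^(n ln 3) and noting e^(n ln 3) / n^c → ∞). Hence n^56 · 3^(−n) = n^56 / 3^n → 0.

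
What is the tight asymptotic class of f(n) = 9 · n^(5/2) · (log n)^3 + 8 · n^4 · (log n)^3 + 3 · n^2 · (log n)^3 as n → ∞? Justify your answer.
f(n) ∈ Θ(n^4 · (log n)^3)

Compare the terms by growth order. For large n, n^a · (log n)^b dominates n^a' · (log n)^b' iff a > a', or (a = a' and b > b'). Ranking the 3 terms shows the dominant one is 8 · n^4 · (log n)^3. Hence f(n) ∈ Θ(n^4 · (log n)^3).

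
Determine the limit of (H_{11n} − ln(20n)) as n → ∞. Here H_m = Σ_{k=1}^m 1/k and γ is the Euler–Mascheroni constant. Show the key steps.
lim = ln(11/20) + γ

By Euler-Maclaurin, H_m = ln m + γ + O(1/m). So
  H_{11n} − ln(20n) = ln(11n) + γ − ln(20n) + O(1/n)
                       = ln(11/20) + γ + O(1/n).
Hence the limit is ln(11/20) + γ.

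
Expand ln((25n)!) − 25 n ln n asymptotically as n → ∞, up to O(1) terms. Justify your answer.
ln((25n)!) − 25 n ln n = 25(ln 25 − 1) n + (1/2) ln(2π·25n) + O(1/n)

Stirling: ln((25n)!) = 25n ln(25n) − 25n + (1/2) ln(2π·25n) + O(1/n).
Since 25n ln(25n) = 25n ln n + 25n ln 25, subtracting 25n ln n cancels the n ln n term exactly. What remains is 25(ln 25 − 1) n + (1/2) ln(2π·25n) + O(1/n).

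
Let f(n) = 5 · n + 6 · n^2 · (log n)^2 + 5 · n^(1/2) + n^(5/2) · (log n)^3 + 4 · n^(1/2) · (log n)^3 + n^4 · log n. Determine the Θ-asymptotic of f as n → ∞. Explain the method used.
f(n) ∈ Θ(n^4 · log n)

Compare the terms by growth order. For large n, n^a · (log n)^b dominates n^a' · (log n)^b' iff a > a', or (a = a' and b > b'). Ranking the 6 terms shows the dominant one is n^4 · log n. Hence f(n) ∈ Θ(n^4 · log n).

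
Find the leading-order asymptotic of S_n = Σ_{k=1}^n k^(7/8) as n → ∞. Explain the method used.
S_n ~ (8/15) · n^(15/8)

Integral comparison: Σ_{k=1}^n k^(7/8) = ∫_0^n x^(7/8) dx + O(n^(7/8)). The integral is n^(1 + 7/8) / (1 + 7/8) = n^((7+8)/8) / ((7+8)/8) = (8/15) · n^(15/8).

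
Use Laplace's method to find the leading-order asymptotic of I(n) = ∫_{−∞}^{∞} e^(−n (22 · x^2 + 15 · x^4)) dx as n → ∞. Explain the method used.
I(n) ~ sqrt(π/(22n))

φ(x) = 22 · x^2 + 15 · x^4 has its unique global minimum at x* = 0 (since φ'(x) = 44x + 60x^3 = 0 only at x = 0 for real x with both coefficients positive, and φ → ∞ as |x| → ∞). At x* = 0, φ(0) = 0 and φ''(0) = 44. Laplace's method then gives
  I(n) ~ sqrt(2π / (n · φ''(0))) · e^(−n φ(0)) = sqrt(2π / (44n)) = sqrt(π/(22n)).
The 15 · x^4 term contributes only at subleading order (an O(1/n) relative correction).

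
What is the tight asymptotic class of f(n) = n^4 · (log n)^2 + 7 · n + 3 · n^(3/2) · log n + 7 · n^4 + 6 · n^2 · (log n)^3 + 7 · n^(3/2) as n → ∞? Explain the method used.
f(n) ∈ Θ(n^4 · (log n)^2)

Compare the terms by growth order. For large n, n^a · (log n)^b dominates n^a' · (log n)^b' iff a > a', or (a = a' and b > b'). Ranking the 6 terms shows the dominant one is n^4 · (log n)^2. Hence f(n) ∈ Θ(n^4 · (log n)^2).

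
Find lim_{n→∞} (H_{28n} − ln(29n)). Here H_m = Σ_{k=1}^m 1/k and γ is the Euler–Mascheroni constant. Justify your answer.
lim = ln(28/29) + γ

By Euler-Maclaurin, H_m = ln m + γ + O(1/m). So
  H_{28n} − ln(29n) = ln(28n) + γ − ln(29n) + O(1/n)
                       = ln(28/29) + γ + O(1/n).
Hence the limit is ln(28/29) + γ.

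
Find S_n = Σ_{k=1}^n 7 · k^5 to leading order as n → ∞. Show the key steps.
S_n ~ 7 · n^6 / 6

By integral comparison (Euler-Maclaurin), Σ_{k=1}^n 7 · k^5 = 7 · ∫_0^n x^5 dx + O(n^5) = 7 · n^6/6 + O(n^5). (Equivalently, Faulhaber's formula gives the same leading term.)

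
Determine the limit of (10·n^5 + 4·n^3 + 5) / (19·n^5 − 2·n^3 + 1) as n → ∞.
lim = 10/19

For large n the leading n^5 terms dominate both numerator and denominator. Dividing top and bottom by n^5, every other term tends to 0, leaving 10/19.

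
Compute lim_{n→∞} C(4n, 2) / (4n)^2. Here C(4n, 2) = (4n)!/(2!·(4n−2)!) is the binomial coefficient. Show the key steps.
lim = 1/2! = 1/2

With N = 4n → ∞: C(N, 2) / N^2 = [N(N−1)…(N−1)] / (2! · N^2) = (1/2!) · 1 · (1 − 1/(4n)). Each factor → 1 as N → ∞, so the limit is 1/2! = 1/2.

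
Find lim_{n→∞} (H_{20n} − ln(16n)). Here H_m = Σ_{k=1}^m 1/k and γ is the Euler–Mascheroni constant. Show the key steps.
lim = ln(5/4) + γ

By Euler-Maclaurin, H_m = ln m + γ + O(1/m). So
  H_{20n} − ln(16n) = ln(20n) + γ − ln(16n) + O(1/n)
                       = ln(20/16) + γ + O(1/n).
Hence the limit is ln(20/16) + γ (= ln(5/4)).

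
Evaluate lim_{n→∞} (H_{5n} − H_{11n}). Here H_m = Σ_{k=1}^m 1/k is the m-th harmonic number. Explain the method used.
lim = ln(5/11)

Euler-Maclaurin gives H_m = ln m + γ + 1/(2m) + O(1/m^2). The γ and O(1/m) terms cancel in the difference:
  H_{5n} − H_{11n} = ln(5n) − ln(11n) + O(1/n) = ln(5/11) + O(1/n).
Hence the limit is ln(5/11).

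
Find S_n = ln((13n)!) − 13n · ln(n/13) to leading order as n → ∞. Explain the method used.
S_n ~ 13n · (ln 169 − 1) + O(ln n)

Stirling: ln((13n)!) = 13n ln(13n) − 13n + O(ln n).
  S_n = 13n ln(13n) − 13n − 13n ln(n/13) + O(ln n)
      = 13n ln(13n) − 13n ln n + 13n ln 13 − 13n + O(ln n)
      = 13n ln 13 + 13n ln 13 − 13n + O(ln n)
      = 13n (ln 169 − 1) + O(ln n).
Numerically ln(169) − 1 ≈ 4.1299.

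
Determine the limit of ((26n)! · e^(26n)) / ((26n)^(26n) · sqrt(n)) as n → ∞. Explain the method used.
lim = sqrt(2π·26)

Stirling: (26n)! ~ sqrt(2π·26n) · (26n/e)^(26n). Hence
  (26n)! · e^(26n) / (26n)^(26n) ~ sqrt(2π·26n).
Dividing by sqrt(n): sqrt(2π·26n) / sqrt(n) = sqrt(2π·26) · n^((1−1)/2), so the limit is sqrt(2π·26).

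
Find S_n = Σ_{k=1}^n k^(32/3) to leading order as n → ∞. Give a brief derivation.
S_n ~ (3/35) · n^(35/3)

Integral comparison: Σ_{k=1}^n k^(32/3) = ∫_0^n x^(32/3) dx + O(n^(32/3)). The integral is n^(1 + 32/3) / (1 + 32/3) = n^((32+3)/3) / ((32+3)/3) = (3/35) · n^(35/3).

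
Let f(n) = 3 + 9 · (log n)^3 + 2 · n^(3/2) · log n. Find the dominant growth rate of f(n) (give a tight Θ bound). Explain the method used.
f(n) ∈ Θ(n^(3/2) · log n)

Compare the terms by growth order. For large n, n^a · (log n)^b dominates n^a' · (log n)^b' iff a > a', or (a = a' and b > b'). Ranking the 3 terms shows the dominant one is 2 · n^(3/2) · log n. Hence f(n) ∈ Θ(n^(3/2) · log n).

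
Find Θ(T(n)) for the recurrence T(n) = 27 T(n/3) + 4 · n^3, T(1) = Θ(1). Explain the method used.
T(n) = Θ(n^3 log n)

log_3 27 = 3, and f(n) = 4 · n^3 = Θ(n^(log_3 27)). This is Case 2 of the master theorem: T(n) = Θ(f(n) · log n) = Θ(n^3 log n).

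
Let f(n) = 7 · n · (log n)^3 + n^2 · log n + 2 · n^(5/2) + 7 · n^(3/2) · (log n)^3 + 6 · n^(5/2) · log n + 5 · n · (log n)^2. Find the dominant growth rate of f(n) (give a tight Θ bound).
f(n) ∈ Θ(n^(5/2) · log n)

Compare the terms by growth order. For large n, n^a · (log n)^b dominates n^a' · (log n)^b' iff a > a', or (a = a' and b > b'). Ranking the 6 terms shows the dominant one is 6 · n^(5/2) · log n. Hence f(n) ∈ Θ(n^(5/2) · log n).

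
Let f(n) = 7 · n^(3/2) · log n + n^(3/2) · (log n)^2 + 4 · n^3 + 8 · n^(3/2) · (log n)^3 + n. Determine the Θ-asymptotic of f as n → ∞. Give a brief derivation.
f(n) ∈ Θ(n^3)

Compare the terms by growth order. For large n, n^a · (log n)^b dominates n^a' · (log n)^b' iff a > a', or (a = a' and b > b'). Ranking the 5 terms shows the dominant one is 4 · n^3. Hence f(n) ∈ Θ(n^3).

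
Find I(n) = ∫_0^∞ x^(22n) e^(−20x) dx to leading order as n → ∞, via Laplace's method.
I(n) ~ (sqrt(2π·22n) / 20) · (22n/(20e))^(22n)

Write the integrand as exp(22n ln x − 20x) and set f(x) = 22n ln x − 20x. Then f'(x) = 22n/x − 20 = 0 at x* = 22n/20, and f''(x*) = −22n/x*^2 = −20^2/(22n). Laplace's method (interior maximum) gives
  I(n) ~ e^(f(x*)) · sqrt(2π / |f''(x*)|)
        = exp(22n ln(22n/20) − 22n) · sqrt(2π · 22n / 20^2)
        = (22n/20)^(22n) e^(−22n) · sqrt(2π·22n) / 20
        = (sqrt(2π·22n) / 20) · (22n/(20e))^(22n).
This matches Γ(22n+1)/20^(22n+1) with Stirling applied to Γ.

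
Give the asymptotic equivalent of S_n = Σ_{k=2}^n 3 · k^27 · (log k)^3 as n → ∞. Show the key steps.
S_n ~ 3 · n^28 · (log n)^3 / 28

By integral comparison, S_n = ∫_1^n 3 · x^27 · (log x)^3 dx + O(n^27 · (log n)^3). For the integral, the leading term of ∫_1^n x^27 (log x)^3 dx is n^28/28 · (log n)^3 (by repeated integration by parts; each step lowers the log-exponent and produces a relatively O(1/log n) correction). Hence S_n ~ 3 · n^28 · (log n)^3 / 28.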